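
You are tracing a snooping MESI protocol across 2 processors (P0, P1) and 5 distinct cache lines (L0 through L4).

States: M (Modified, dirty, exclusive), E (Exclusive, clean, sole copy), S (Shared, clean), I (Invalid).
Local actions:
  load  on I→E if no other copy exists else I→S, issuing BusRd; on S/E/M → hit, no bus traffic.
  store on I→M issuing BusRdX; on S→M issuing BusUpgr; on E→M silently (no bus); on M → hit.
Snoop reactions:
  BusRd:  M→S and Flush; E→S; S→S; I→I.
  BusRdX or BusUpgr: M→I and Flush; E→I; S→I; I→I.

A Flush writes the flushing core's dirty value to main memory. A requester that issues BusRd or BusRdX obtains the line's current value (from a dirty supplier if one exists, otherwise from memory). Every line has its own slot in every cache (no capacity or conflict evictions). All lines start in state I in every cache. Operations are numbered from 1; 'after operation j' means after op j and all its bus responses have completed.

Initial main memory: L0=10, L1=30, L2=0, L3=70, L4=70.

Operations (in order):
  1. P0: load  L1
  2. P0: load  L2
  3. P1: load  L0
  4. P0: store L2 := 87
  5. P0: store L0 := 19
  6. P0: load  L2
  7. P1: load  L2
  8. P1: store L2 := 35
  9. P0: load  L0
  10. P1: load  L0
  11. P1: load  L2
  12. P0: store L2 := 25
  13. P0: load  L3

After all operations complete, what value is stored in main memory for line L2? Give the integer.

memory[L2] = 35

[1] P0: load  L1 | P0:E(30), P1:I | bus: BusRd
[2] P0: load  L2 | P0:E(0), P1:I | bus: BusRd
[3] P1: load  L0 | P0:I, P1:E(10) | bus: BusRd
[4] P0: store L2 := 87 | P0:M(87), P1:I | bus: none
[5] P0: store L0 := 19 | P0:M(19), P1:I | bus: BusRdX
[6] P0: load  L2 | P0:M(87), P1:I | bus: none
[7] P1: load  L2 | P0:S(87), P1:S(87) | bus: BusRd,Flush
[8] P1: store L2 := 35 | P0:I, P1:M(35) | bus: BusUpgr
[9] P0: load  L0 | P0:M(19), P1:I | bus: none
[10] P1: load  L0 | P0:S(19), P1:S(19) | bus: BusRd,Flush
[11] P1: load  L2 | P0:I, P1:M(35) | bus: none
[12] P0: store L2 := 25 | P0:M(25), P1:I | bus: BusRdX,Flush
[13] P0: load  L3 | P0:E(70), P1:I | bus: BusRd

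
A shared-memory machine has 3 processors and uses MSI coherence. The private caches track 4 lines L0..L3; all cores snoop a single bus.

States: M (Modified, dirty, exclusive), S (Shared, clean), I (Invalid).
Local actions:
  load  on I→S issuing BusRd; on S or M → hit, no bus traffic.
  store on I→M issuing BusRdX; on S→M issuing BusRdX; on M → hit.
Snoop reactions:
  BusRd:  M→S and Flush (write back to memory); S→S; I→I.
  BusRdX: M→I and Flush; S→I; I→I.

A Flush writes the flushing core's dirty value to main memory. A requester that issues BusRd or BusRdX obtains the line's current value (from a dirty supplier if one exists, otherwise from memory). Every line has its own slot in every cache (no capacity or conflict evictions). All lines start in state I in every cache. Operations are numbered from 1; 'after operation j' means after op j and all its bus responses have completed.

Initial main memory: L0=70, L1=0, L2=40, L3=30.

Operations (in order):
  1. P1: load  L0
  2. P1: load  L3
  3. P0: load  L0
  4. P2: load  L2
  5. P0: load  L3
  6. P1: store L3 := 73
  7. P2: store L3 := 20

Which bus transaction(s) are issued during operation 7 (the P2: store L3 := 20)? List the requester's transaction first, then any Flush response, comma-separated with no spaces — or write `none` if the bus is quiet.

bus = BusRdX,Flush

step 1: P1: load  L0  ⟶  ISI  (L0)  txn=BusRd  M[L0]=70
step 2: P1: load  L3  ⟶  ISI  (L3)  txn=BusRd  M[L3]=30
step 3: P0: load  L0  ⟶  SSI  (L0)  txn=BusRd  M[L0]=70
step 4: P2: load  L2  ⟶  IIS  (L2)  txn=BusRd  M[L2]=40
step 5: P0: load  L3  ⟶  SSI  (L3)  txn=BusRd  M[L3]=30
step 6: P1: store L3 := 73  ⟶  IMI  (L3)  txn=BusRdX  M[L3]=30
step 7: P2: store L3 := 20  ⟶  IIM  (L3)  txn=BusRdX+Flush  M[L3]=73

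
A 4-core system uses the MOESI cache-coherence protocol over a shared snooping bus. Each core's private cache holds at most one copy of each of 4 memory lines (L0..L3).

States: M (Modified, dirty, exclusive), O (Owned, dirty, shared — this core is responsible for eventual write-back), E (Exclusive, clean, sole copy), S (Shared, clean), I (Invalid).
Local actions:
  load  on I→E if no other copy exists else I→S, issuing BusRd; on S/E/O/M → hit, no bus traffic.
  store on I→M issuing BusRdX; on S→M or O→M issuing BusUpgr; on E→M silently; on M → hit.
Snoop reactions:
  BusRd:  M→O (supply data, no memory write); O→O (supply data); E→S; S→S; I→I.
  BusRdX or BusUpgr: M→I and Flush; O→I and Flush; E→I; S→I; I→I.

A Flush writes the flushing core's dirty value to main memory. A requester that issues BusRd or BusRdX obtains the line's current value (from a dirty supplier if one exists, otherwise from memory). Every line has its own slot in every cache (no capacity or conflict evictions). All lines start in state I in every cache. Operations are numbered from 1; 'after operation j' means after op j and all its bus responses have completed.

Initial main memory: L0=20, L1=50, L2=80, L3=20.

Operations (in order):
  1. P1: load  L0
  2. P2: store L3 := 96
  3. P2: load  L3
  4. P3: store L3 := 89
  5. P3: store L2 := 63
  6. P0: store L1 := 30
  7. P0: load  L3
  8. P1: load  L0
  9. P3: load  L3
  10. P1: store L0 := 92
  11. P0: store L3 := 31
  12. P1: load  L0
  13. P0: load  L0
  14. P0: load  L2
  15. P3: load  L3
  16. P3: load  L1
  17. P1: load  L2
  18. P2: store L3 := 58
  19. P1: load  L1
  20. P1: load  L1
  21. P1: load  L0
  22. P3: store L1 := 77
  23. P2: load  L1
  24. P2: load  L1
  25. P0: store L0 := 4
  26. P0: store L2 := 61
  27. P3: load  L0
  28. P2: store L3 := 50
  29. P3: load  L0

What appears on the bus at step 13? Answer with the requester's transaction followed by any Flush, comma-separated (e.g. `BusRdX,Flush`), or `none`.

bus = BusRd

step 1: P1: load  L0  ⟶  IEII  (L0)  txn=BusRd  M[L0]=20
step 2: P2: store L3 := 96  ⟶  IIMI  (L3)  txn=BusRdX  M[L3]=20
step 3: P2: load  L3  ⟶  IIMI  (L3)  txn=∅  M[L3]=20
step 4: P3: store L3 := 89  ⟶  IIIM  (L3)  txn=BusRdX+Flush  M[L3]=96
step 5: P3: store L2 := 63  ⟶  IIIM  (L2)  txn=BusRdX  M[L2]=80
step 6: P0: store L1 := 30  ⟶  MIII  (L1)  txn=BusRdX  M[L1]=50
step 7: P0: load  L3  ⟶  SIIO  (L3)  txn=BusRd  M[L3]=96
step 8: P1: load  L0  ⟶  IEII  (L0)  txn=∅  M[L0]=20
step 9: P3: load  L3  ⟶  SIIO  (L3)  txn=∅  M[L3]=96
step 10: P1: store L0 := 92  ⟶  IMII  (L0)  txn=∅  M[L0]=20
step 11: P0: store L3 := 31  ⟶  MIII  (L3)  txn=BusUpgr+Flush  M[L3]=89
step 12: P1: load  L0  ⟶  IMII  (L0)  txn=∅  M[L0]=20
step 13: P0: load  L0  ⟶  SOII  (L0)  txn=BusRd  M[L0]=20
step 14: P0: load  L2  ⟶  SIIO  (L2)  txn=BusRd  M[L2]=80
step 15: P3: load  L3  ⟶  OIIS  (L3)  txn=BusRd  M[L3]=89
step 16: P3: load  L1  ⟶  OIIS  (L1)  txn=BusRd  M[L1]=50
step 17: P1: load  L2  ⟶  SSIO  (L2)  txn=BusRd  M[L2]=80
step 18: P2: store L3 := 58  ⟶  IIMI  (L3)  txn=BusRdX+Flush  M[L3]=31
step 19: P1: load  L1  ⟶  OSIS  (L1)  txn=BusRd  M[L1]=50
step 20: P1: load  L1  ⟶  OSIS  (L1)  txn=∅  M[L1]=50
step 21: P1: load  L0  ⟶  SOII  (L0)  txn=∅  M[L0]=20
step 22: P3: store L1 := 77  ⟶  IIIM  (L1)  txn=BusUpgr+Flush  M[L1]=30
step 23: P2: load  L1  ⟶  IISO  (L1)  txn=BusRd  M[L1]=30
step 24: P2: load  L1  ⟶  IISO  (L1)  txn=∅  M[L1]=30
step 25: P0: store L0 := 4  ⟶  MIII  (L0)  txn=BusUpgr+Flush  M[L0]=92
step 26: P0: store L2 := 61  ⟶  MIII  (L2)  txn=BusUpgr+Flush  M[L2]=63
step 27: P3: load  L0  ⟶  OIIS  (L0)  txn=BusRd  M[L0]=92
step 28: P2: store L3 := 50  ⟶  IIMI  (L3)  txn=∅  M[L3]=31
step 29: P3: load  L0  ⟶  OIIS  (L0)  txn=∅  M[L0]=92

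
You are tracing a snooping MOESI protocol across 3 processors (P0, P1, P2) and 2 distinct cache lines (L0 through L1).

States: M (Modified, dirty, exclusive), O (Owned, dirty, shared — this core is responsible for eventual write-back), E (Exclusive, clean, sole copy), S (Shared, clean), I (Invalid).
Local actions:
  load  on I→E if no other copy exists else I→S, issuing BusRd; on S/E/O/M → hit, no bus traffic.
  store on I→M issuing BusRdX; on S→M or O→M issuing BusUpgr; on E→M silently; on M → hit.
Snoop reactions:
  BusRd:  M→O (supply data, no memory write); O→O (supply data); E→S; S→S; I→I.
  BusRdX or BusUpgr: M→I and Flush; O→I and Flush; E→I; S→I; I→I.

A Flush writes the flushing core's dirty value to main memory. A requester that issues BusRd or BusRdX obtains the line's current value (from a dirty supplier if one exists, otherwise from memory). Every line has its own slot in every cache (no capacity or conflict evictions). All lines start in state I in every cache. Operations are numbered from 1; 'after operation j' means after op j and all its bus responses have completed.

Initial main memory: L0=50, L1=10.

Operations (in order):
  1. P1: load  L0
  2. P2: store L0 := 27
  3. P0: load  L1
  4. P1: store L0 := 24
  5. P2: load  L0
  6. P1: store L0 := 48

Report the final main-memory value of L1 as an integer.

memory[L1] = 10

  op1 P1: load  L0 → I/E/I on L0; bus BusRd; mem=50
  op2 P2: store L0 := 27 → I/I/M on L0; bus BusRdX; mem=50
  op3 P0: load  L1 → E/I/I on L1; bus BusRd; mem=10
  op4 P1: store L0 := 24 → I/M/I on L0; bus BusRdX Flush; mem=27
  op5 P2: load  L0 → I/O/S on L0; bus BusRd; mem=27
  op6 P1: store L0 := 48 → I/M/I on L0; bus BusUpgr; mem=27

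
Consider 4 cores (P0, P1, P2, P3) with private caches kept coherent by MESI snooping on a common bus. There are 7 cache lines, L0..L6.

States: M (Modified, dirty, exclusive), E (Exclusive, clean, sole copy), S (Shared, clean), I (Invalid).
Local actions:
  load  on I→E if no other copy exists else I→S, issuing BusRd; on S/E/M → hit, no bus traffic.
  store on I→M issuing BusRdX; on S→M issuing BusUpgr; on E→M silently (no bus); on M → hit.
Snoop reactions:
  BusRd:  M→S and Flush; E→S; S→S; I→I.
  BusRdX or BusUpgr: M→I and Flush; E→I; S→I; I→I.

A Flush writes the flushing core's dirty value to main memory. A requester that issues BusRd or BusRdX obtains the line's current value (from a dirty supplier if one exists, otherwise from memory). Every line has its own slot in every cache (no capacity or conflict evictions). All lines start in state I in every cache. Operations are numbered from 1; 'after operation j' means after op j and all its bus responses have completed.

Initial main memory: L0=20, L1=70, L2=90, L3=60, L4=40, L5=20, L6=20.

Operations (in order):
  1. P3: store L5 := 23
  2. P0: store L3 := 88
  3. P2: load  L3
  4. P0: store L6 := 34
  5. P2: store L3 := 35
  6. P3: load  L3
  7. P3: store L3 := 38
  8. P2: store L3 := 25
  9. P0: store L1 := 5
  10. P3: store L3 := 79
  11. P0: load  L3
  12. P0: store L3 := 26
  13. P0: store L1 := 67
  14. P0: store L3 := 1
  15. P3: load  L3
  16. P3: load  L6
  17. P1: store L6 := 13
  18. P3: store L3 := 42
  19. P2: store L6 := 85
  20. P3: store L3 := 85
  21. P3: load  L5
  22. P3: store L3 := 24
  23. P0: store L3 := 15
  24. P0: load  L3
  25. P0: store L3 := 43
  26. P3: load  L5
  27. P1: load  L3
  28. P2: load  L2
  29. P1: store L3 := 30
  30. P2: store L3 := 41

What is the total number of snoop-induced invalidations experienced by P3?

invalidations = 4

1. P3: store L5 := 23  bus=[BusRdX]  L5: P0=I P1=I P2=I P3=M  mem[L5]=20
2. P0: store L3 := 88  bus=[BusRdX]  L3: P0=M P1=I P2=I P3=I  mem[L3]=60
3. P2: load  L3  bus=[BusRd,Flush]  L3: P0=S P1=I P2=S P3=I  mem[L3]=88
4. P0: store L6 := 34  bus=[BusRdX]  L6: P0=M P1=I P2=I P3=I  mem[L6]=20
5. P2: store L3 := 35  bus=[BusUpgr]  L3: P0=I P1=I P2=M P3=I  mem[L3]=88
6. P3: load  L3  bus=[BusRd,Flush]  L3: P0=I P1=I P2=S P3=S  mem[L3]=35
7. P3: store L3 := 38  bus=[BusUpgr]  L3: P0=I P1=I P2=I P3=M  mem[L3]=35
8. P2: store L3 := 25  bus=[BusRdX,Flush]  L3: P0=I P1=I P2=M P3=I  mem[L3]=38
9. P0: store L1 := 5  bus=[BusRdX]  L1: P0=M P1=I P2=I P3=I  mem[L1]=70
10. P3: store L3 := 79  bus=[BusRdX,Flush]  L3: P0=I P1=I P2=I P3=M  mem[L3]=25
11. P0: load  L3  bus=[BusRd,Flush]  L3: P0=S P1=I P2=I P3=S  mem[L3]=79
12. P0: store L3 := 26  bus=[BusUpgr]  L3: P0=M P1=I P2=I P3=I  mem[L3]=79
13. P0: store L1 := 67  bus=[-]  L1: P0=M P1=I P2=I P3=I  mem[L1]=70
14. P0: store L3 := 1  bus=[-]  L3: P0=M P1=I P2=I P3=I  mem[L3]=79
15. P3: load  L3  bus=[BusRd,Flush]  L3: P0=S P1=I P2=I P3=S  mem[L3]=1
16. P3: load  L6  bus=[BusRd,Flush]  L6: P0=S P1=I P2=I P3=S  mem[L6]=34
17. P1: store L6 := 13  bus=[BusRdX]  L6: P0=I P1=M P2=I P3=I  mem[L6]=34
18. P3: store L3 := 42  bus=[BusUpgr]  L3: P0=I P1=I P2=I P3=M  mem[L3]=1
19. P2: store L6 := 85  bus=[BusRdX,Flush]  L6: P0=I P1=I P2=M P3=I  mem[L6]=13
20. P3: store L3 := 85  bus=[-]  L3: P0=I P1=I P2=I P3=M  mem[L3]=1
21. P3: load  L5  bus=[-]  L5: P0=I P1=I P2=I P3=M  mem[L5]=20
22. P3: store L3 := 24  bus=[-]  L3: P0=I P1=I P2=I P3=M  mem[L3]=1
23. P0: store L3 := 15  bus=[BusRdX,Flush]  L3: P0=M P1=I P2=I P3=I  mem[L3]=24
24. P0: load  L3  bus=[-]  L3: P0=M P1=I P2=I P3=I  mem[L3]=24
25. P0: store L3 := 43  bus=[-]  L3: P0=M P1=I P2=I P3=I  mem[L3]=24
26. P3: load  L5  bus=[-]  L5: P0=I P1=I P2=I P3=M  mem[L5]=20
27. P1: load  L3  bus=[BusRd,Flush]  L3: P0=S P1=S P2=I P3=I  mem[L3]=43
28. P2: load  L2  bus=[BusRd]  L2: P0=I P1=I P2=E P3=I  mem[L2]=90
29. P1: store L3 := 30  bus=[BusUpgr]  L3: P0=I P1=M P2=I P3=I  mem[L3]=43
30. P2: store L3 := 41  bus=[BusRdX,Flush]  L3: P0=I P1=I P2=M P3=I  mem[L3]=30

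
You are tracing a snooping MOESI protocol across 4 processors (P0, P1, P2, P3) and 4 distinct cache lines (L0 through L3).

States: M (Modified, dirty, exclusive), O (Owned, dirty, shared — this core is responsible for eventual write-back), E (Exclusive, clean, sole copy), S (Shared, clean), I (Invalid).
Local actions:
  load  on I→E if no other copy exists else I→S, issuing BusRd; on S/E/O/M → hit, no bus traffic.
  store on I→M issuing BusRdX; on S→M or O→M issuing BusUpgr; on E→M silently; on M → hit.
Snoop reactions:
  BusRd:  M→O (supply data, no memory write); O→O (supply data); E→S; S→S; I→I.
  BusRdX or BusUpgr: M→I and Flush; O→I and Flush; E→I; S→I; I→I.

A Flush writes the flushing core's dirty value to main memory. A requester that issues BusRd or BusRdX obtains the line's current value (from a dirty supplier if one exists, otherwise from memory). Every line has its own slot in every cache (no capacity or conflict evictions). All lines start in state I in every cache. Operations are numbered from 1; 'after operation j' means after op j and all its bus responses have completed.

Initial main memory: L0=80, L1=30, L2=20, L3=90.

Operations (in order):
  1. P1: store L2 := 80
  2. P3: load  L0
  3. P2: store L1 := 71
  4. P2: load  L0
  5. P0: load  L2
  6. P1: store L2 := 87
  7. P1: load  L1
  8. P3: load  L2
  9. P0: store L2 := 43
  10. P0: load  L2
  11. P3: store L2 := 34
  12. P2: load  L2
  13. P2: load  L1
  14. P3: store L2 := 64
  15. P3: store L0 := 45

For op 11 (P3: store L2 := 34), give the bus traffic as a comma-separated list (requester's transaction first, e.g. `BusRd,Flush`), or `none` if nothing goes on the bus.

1. P1: store L2 := 80  bus=[BusRdX]  L2: P0=I P1=M P2=I P3=I  mem[L2]=20
2. P3: load  L0  bus=[BusRd]  L0: P0=I P1=I P2=I P3=E  mem[L0]=80
3. P2: store L1 := 71  bus=[BusRdX]  L1: P0=I P1=I P2=M P3=I  mem[L1]=30
4. P2: load  L0  bus=[BusRd]  L0: P0=I P1=I P2=S P3=S  mem[L0]=80
5. P0: load  L2  bus=[BusRd]  L2: P0=S P1=O P2=I P3=I  mem[L2]=20
6. P1: store L2 := 87  bus=[BusUpgr]  L2: P0=I P1=M P2=I P3=I  mem[L2]=20
7. P1: load  L1  bus=[BusRd]  L1: P0=I P1=S P2=O P3=I  mem[L1]=30
8. P3: load  L2  bus=[BusRd]  L2: P0=I P1=O P2=I P3=S  mem[L2]=20
9. P0: store L2 := 43  bus=[BusRdX,Flush]  L2: P0=M P1=I P2=I P3=I  mem[L2]=87
10. P0: load  L2  bus=[-]  L2: P0=M P1=I P2=I P3=I  mem[L2]=87
11. P3: store L2 := 34  bus=[BusRdX,Flush]  L2: P0=I P1=I P2=I P3=M  mem[L2]=43
12. P2: load  L2  bus=[BusRd]  L2: P0=I P1=I P2=S P3=O  mem[L2]=43
13. P2: load  L1  bus=[-]  L1: P0=I P1=S P2=O P3=I  mem[L1]=30
14. P3: store L2 := 64  bus=[BusUpgr]  L2: P0=I P1=I P2=I P3=M  mem[L2]=43
15. P3: store L0 := 45  bus=[BusUpgr]  L0: P0=I P1=I P2=I P3=M  mem[L0]=80

bus = BusRdX,Flush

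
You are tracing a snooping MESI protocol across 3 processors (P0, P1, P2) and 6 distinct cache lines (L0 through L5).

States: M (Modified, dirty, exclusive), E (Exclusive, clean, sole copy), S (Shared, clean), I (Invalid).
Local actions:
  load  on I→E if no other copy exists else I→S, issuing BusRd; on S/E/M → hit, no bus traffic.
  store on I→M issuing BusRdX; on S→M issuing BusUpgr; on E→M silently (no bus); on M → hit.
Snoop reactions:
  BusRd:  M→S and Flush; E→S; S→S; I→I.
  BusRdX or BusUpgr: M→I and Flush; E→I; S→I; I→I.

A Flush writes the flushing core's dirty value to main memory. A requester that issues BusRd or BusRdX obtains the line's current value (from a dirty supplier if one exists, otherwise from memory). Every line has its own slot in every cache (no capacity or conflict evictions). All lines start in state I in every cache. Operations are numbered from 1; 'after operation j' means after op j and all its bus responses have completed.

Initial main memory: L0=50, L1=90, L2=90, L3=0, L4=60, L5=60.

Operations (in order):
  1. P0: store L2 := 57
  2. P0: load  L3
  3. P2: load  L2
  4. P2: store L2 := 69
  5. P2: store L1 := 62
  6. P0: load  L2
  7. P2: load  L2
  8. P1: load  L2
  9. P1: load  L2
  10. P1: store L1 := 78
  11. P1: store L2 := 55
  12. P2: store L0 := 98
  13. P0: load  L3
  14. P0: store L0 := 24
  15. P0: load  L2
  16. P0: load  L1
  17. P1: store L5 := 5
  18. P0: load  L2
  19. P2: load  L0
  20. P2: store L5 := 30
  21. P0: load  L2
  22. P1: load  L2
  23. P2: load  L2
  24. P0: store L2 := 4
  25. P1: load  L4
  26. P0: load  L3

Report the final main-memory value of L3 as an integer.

memory[L3] = 0

step 1: P0: store L2 := 57  ⟶  MII  (L2)  txn=BusRdX  M[L2]=90
step 2: P0: load  L3  ⟶  EII  (L3)  txn=BusRd  M[L3]=0
step 3: P2: load  L2  ⟶  SIS  (L2)  txn=BusRd+Flush  M[L2]=57
step 4: P2: store L2 := 69  ⟶  IIM  (L2)  txn=BusUpgr  M[L2]=57
step 5: P2: store L1 := 62  ⟶  IIM  (L1)  txn=BusRdX  M[L1]=90
step 6: P0: load  L2  ⟶  SIS  (L2)  txn=BusRd+Flush  M[L2]=69
step 7: P2: load  L2  ⟶  SIS  (L2)  txn=∅  M[L2]=69
step 8: P1: load  L2  ⟶  SSS  (L2)  txn=BusRd  M[L2]=69
step 9: P1: load  L2  ⟶  SSS  (L2)  txn=∅  M[L2]=69
step 10: P1: store L1 := 78  ⟶  IMI  (L1)  txn=BusRdX+Flush  M[L1]=62
step 11: P1: store L2 := 55  ⟶  IMI  (L2)  txn=BusUpgr  M[L2]=69
step 12: P2: store L0 := 98  ⟶  IIM  (L0)  txn=BusRdX  M[L0]=50
step 13: P0: load  L3  ⟶  EII  (L3)  txn=∅  M[L3]=0
step 14: P0: store L0 := 24  ⟶  MII  (L0)  txn=BusRdX+Flush  M[L0]=98
step 15: P0: load  L2  ⟶  SSI  (L2)  txn=BusRd+Flush  M[L2]=55
step 16: P0: load  L1  ⟶  SSI  (L1)  txn=BusRd+Flush  M[L1]=78
step 17: P1: store L5 := 5  ⟶  IMI  (L5)  txn=BusRdX  M[L5]=60
step 18: P0: load  L2  ⟶  SSI  (L2)  txn=∅  M[L2]=55
step 19: P2: load  L0  ⟶  SIS  (L0)  txn=BusRd+Flush  M[L0]=24
step 20: P2: store L5 := 30  ⟶  IIM  (L5)  txn=BusRdX+Flush  M[L5]=5
step 21: P0: load  L2  ⟶  SSI  (L2)  txn=∅  M[L2]=55
step 22: P1: load  L2  ⟶  SSI  (L2)  txn=∅  M[L2]=55
step 23: P2: load  L2  ⟶  SSS  (L2)  txn=BusRd  M[L2]=55
step 24: P0: store L2 := 4  ⟶  MII  (L2)  txn=BusUpgr  M[L2]=55
step 25: P1: load  L4  ⟶  IEI  (L4)  txn=BusRd  M[L4]=60
step 26: P0: load  L3  ⟶  EII  (L3)  txn=∅  M[L3]=0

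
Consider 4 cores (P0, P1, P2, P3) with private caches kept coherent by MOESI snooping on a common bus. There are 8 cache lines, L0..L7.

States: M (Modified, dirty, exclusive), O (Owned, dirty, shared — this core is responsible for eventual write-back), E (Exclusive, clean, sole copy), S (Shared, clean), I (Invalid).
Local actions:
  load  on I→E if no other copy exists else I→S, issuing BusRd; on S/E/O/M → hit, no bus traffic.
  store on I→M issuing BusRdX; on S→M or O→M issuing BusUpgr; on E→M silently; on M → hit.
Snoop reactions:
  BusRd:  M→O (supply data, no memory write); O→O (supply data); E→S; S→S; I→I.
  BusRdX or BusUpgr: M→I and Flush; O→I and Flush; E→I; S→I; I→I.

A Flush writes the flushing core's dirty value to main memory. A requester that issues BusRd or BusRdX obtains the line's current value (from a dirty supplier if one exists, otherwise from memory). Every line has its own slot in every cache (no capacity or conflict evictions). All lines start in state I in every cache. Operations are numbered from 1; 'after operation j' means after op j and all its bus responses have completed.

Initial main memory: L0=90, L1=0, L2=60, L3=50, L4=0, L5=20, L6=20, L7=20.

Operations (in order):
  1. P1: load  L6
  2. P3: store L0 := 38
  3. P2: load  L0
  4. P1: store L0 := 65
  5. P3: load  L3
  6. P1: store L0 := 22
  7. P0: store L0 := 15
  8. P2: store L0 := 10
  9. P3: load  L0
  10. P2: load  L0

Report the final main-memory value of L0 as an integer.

step 1: P1: load  L6  ⟶  IEII  (L6)  txn=BusRd  M[L6]=20
step 2: P3: store L0 := 38  ⟶  IIIM  (L0)  txn=BusRdX  M[L0]=90
step 3: P2: load  L0  ⟶  IISO  (L0)  txn=BusRd  M[L0]=90
step 4: P1: store L0 := 65  ⟶  IMII  (L0)  txn=BusRdX+Flush  M[L0]=38
step 5: P3: load  L3  ⟶  IIIE  (L3)  txn=BusRd  M[L3]=50
step 6: P1: store L0 := 22  ⟶  IMII  (L0)  txn=∅  M[L0]=38
step 7: P0: store L0 := 15  ⟶  MIII  (L0)  txn=BusRdX+Flush  M[L0]=22
step 8: P2: store L0 := 10  ⟶  IIMI  (L0)  txn=BusRdX+Flush  M[L0]=15
step 9: P3: load  L0  ⟶  IIOS  (L0)  txn=BusRd  M[L0]=15
step 10: P2: load  L0  ⟶  IIOS  (L0)  txn=∅  M[L0]=15

memory[L0] = 15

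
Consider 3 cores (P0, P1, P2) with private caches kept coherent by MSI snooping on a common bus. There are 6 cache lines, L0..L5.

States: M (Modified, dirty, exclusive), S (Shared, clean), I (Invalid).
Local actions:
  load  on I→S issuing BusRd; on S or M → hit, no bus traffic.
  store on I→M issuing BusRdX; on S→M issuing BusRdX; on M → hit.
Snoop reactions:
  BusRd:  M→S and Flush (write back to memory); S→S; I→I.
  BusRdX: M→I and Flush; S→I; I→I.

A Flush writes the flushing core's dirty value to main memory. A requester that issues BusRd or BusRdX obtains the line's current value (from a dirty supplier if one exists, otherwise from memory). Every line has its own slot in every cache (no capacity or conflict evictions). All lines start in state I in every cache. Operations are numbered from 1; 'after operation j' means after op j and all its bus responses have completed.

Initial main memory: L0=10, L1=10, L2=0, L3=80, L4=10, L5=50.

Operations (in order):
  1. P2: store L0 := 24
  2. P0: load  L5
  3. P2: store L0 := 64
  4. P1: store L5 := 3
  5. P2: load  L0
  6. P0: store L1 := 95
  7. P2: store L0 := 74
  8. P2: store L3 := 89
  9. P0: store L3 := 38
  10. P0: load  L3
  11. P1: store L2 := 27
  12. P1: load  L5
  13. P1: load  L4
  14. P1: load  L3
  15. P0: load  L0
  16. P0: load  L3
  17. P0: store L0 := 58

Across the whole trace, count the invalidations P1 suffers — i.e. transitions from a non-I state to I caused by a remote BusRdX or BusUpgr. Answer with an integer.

invalidations = 0

[1] P2: store L0 := 24 | P0:I, P1:I, P2:M(24) | bus: BusRdX
[2] P0: load  L5 | P0:S(50), P1:I, P2:I | bus: BusRd
[3] P2: store L0 := 64 | P0:I, P1:I, P2:M(64) | bus: none
[4] P1: store L5 := 3 | P0:I, P1:M(3), P2:I | bus: BusRdX
[5] P2: load  L0 | P0:I, P1:I, P2:M(64) | bus: none
[6] P0: store L1 := 95 | P0:M(95), P1:I, P2:I | bus: BusRdX
[7] P2: store L0 := 74 | P0:I, P1:I, P2:M(74) | bus: none
[8] P2: store L3 := 89 | P0:I, P1:I, P2:M(89) | bus: BusRdX
[9] P0: store L3 := 38 | P0:M(38), P1:I, P2:I | bus: BusRdX,Flush
[10] P0: load  L3 | P0:M(38), P1:I, P2:I | bus: none
[11] P1: store L2 := 27 | P0:I, P1:M(27), P2:I | bus: BusRdX
[12] P1: load  L5 | P0:I, P1:M(3), P2:I | bus: none
[13] P1: load  L4 | P0:I, P1:S(10), P2:I | bus: BusRd
[14] P1: load  L3 | P0:S(38), P1:S(38), P2:I | bus: BusRd,Flush
[15] P0: load  L0 | P0:S(74), P1:I, P2:S(74) | bus: BusRd,Flush
[16] P0: load  L3 | P0:S(38), P1:S(38), P2:I | bus: none
[17] P0: store L0 := 58 | P0:M(58), P1:I, P2:I | bus: BusRdX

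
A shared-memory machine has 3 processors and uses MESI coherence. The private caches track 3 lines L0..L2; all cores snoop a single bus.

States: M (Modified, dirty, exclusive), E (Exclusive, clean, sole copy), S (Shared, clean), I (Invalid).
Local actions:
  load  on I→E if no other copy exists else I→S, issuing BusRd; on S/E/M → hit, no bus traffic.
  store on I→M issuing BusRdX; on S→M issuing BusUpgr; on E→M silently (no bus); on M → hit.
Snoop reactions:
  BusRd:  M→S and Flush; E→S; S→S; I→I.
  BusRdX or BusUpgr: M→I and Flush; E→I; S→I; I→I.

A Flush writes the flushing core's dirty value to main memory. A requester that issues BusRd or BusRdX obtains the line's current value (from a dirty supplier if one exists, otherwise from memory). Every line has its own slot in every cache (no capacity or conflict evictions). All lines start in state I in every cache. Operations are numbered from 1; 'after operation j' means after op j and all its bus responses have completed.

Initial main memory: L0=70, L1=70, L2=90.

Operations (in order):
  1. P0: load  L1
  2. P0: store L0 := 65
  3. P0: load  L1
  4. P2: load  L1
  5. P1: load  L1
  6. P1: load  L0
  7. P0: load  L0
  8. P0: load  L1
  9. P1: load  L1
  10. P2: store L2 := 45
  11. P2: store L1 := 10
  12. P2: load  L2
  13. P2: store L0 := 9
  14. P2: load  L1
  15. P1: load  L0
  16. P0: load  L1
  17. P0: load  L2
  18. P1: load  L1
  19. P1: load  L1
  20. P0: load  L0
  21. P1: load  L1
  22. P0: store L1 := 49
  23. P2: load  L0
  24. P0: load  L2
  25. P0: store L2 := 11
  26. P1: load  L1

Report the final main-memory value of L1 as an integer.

  op1 P0: load  L1 → E/I/I on L1; bus BusRd; mem=70
  op2 P0: store L0 := 65 → M/I/I on L0; bus BusRdX; mem=70
  op3 P0: load  L1 → E/I/I on L1; bus (none); mem=70
  op4 P2: load  L1 → S/I/S on L1; bus BusRd; mem=70
  op5 P1: load  L1 → S/S/S on L1; bus BusRd; mem=70
  op6 P1: load  L0 → S/S/I on L0; bus BusRd Flush; mem=65
  op7 P0: load  L0 → S/S/I on L0; bus (none); mem=65
  op8 P0: load  L1 → S/S/S on L1; bus (none); mem=70
  op9 P1: load  L1 → S/S/S on L1; bus (none); mem=70
  op10 P2: store L2 := 45 → I/I/M on L2; bus BusRdX; mem=90
  op11 P2: store L1 := 10 → I/I/M on L1; bus BusUpgr; mem=70
  op12 P2: load  L2 → I/I/M on L2; bus (none); mem=90
  op13 P2: store L0 := 9 → I/I/M on L0; bus BusRdX; mem=65
  op14 P2: load  L1 → I/I/M on L1; bus (none); mem=70
  op15 P1: load  L0 → I/S/S on L0; bus BusRd Flush; mem=9
  op16 P0: load  L1 → S/I/S on L1; bus BusRd Flush; mem=10
  op17 P0: load  L2 → S/I/S on L2; bus BusRd Flush; mem=45
  op18 P1: load  L1 → S/S/S on L1; bus BusRd; mem=10
  op19 P1: load  L1 → S/S/S on L1; bus (none); mem=10
  op20 P0: load  L0 → S/S/S on L0; bus BusRd; mem=9
  op21 P1: load  L1 → S/S/S on L1; bus (none); mem=10
  op22 P0: store L1 := 49 → M/I/I on L1; bus BusUpgr; mem=10
  op23 P2: load  L0 → S/S/S on L0; bus (none); mem=9
  op24 P0: load  L2 → S/I/S on L2; bus (none); mem=45
  op25 P0: store L2 := 11 → M/I/I on L2; bus BusUpgr; mem=45
  op26 P1: load  L1 → S/S/I on L1; bus BusRd Flush; mem=49

memory[L1] = 49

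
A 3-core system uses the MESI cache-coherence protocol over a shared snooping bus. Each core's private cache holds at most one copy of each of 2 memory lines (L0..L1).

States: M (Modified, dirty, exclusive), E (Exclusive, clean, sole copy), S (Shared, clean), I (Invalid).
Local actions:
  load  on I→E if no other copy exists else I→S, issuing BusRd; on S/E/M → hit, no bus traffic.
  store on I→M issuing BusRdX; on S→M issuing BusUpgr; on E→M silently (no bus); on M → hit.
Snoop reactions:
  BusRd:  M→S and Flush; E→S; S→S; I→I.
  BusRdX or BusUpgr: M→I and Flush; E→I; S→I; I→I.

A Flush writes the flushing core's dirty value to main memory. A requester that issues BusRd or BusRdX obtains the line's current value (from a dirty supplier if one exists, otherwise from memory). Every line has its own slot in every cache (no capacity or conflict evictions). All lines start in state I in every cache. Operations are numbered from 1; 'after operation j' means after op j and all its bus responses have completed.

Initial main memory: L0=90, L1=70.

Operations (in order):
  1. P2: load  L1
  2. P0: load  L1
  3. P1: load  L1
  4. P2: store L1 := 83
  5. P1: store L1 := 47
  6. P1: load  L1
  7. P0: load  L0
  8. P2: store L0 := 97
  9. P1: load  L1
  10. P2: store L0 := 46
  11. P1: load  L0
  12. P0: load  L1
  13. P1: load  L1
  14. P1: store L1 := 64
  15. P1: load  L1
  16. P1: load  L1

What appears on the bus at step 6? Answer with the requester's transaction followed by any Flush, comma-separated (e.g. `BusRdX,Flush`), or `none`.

step 1: P2: load  L1  ⟶  IIE  (L1)  txn=BusRd  M[L1]=70
step 2: P0: load  L1  ⟶  SIS  (L1)  txn=BusRd  M[L1]=70
step 3: P1: load  L1  ⟶  SSS  (L1)  txn=BusRd  M[L1]=70
step 4: P2: store L1 := 83  ⟶  IIM  (L1)  txn=BusUpgr  M[L1]=70
step 5: P1: store L1 := 47  ⟶  IMI  (L1)  txn=BusRdX+Flush  M[L1]=83
step 6: P1: load  L1  ⟶  IMI  (L1)  txn=∅  M[L1]=83
step 7: P0: load  L0  ⟶  EII  (L0)  txn=BusRd  M[L0]=90
step 8: P2: store L0 := 97  ⟶  IIM  (L0)  txn=BusRdX  M[L0]=90
step 9: P1: load  L1  ⟶  IMI  (L1)  txn=∅  M[L1]=83
step 10: P2: store L0 := 46  ⟶  IIM  (L0)  txn=∅  M[L0]=90
step 11: P1: load  L0  ⟶  ISS  (L0)  txn=BusRd+Flush  M[L0]=46
step 12: P0: load  L1  ⟶  SSI  (L1)  txn=BusRd+Flush  M[L1]=47
step 13: P1: load  L1  ⟶  SSI  (L1)  txn=∅  M[L1]=47
step 14: P1: store L1 := 64  ⟶  IMI  (L1)  txn=BusUpgr  M[L1]=47
step 15: P1: load  L1  ⟶  IMI  (L1)  txn=∅  M[L1]=47
step 16: P1: load  L1  ⟶  IMI  (L1)  txn=∅  M[L1]=47

bus = none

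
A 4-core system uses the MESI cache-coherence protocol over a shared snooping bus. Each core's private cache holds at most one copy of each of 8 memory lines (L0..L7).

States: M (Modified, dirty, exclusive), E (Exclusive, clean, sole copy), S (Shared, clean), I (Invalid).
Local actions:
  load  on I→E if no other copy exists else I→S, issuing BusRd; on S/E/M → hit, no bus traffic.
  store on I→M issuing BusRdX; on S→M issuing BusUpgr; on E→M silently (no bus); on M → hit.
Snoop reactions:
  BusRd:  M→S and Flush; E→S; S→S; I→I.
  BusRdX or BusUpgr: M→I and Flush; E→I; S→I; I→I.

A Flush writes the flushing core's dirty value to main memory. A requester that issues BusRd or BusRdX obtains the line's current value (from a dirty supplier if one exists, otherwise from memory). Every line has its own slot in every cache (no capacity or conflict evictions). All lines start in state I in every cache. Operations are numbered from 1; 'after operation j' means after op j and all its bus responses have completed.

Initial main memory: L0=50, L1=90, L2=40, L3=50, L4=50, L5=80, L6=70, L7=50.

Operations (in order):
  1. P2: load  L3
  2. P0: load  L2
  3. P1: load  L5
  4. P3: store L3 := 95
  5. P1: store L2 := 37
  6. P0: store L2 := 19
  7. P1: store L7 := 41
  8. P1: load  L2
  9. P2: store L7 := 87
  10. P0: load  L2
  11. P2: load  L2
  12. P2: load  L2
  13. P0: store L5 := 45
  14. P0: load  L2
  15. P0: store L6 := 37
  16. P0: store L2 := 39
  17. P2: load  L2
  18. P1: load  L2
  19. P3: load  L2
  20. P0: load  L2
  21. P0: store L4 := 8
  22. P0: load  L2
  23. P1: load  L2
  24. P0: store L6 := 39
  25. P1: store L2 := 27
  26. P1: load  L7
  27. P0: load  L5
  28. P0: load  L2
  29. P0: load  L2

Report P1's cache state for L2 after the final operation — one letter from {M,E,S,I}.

state = S

  op1 P2: load  L3 → I/I/E/I on L3; bus BusRd; mem=50
  op2 P0: load  L2 → E/I/I/I on L2; bus BusRd; mem=40
  op3 P1: load  L5 → I/E/I/I on L5; bus BusRd; mem=80
  op4 P3: store L3 := 95 → I/I/I/M on L3; bus BusRdX; mem=50
  op5 P1: store L2 := 37 → I/M/I/I on L2; bus BusRdX; mem=40
  op6 P0: store L2 := 19 → M/I/I/I on L2; bus BusRdX Flush; mem=37
  op7 P1: store L7 := 41 → I/M/I/I on L7; bus BusRdX; mem=50
  op8 P1: load  L2 → S/S/I/I on L2; bus BusRd Flush; mem=19
  op9 P2: store L7 := 87 → I/I/M/I on L7; bus BusRdX Flush; mem=41
  op10 P0: load  L2 → S/S/I/I on L2; bus (none); mem=19
  op11 P2: load  L2 → S/S/S/I on L2; bus BusRd; mem=19
  op12 P2: load  L2 → S/S/S/I on L2; bus (none); mem=19
  op13 P0: store L5 := 45 → M/I/I/I on L5; bus BusRdX; mem=80
  op14 P0: load  L2 → S/S/S/I on L2; bus (none); mem=19
  op15 P0: store L6 := 37 → M/I/I/I on L6; bus BusRdX; mem=70
  op16 P0: store L2 := 39 → M/I/I/I on L2; bus BusUpgr; mem=19
  op17 P2: load  L2 → S/I/S/I on L2; bus BusRd Flush; mem=39
  op18 P1: load  L2 → S/S/S/I on L2; bus BusRd; mem=39
  op19 P3: load  L2 → S/S/S/S on L2; bus BusRd; mem=39
  op20 P0: load  L2 → S/S/S/S on L2; bus (none); mem=39
  op21 P0: store L4 := 8 → M/I/I/I on L4; bus BusRdX; mem=50
  op22 P0: load  L2 → S/S/S/S on L2; bus (none); mem=39
  op23 P1: load  L2 → S/S/S/S on L2; bus (none); mem=39
  op24 P0: store L6 := 39 → M/I/I/I on L6; bus (none); mem=70
  op25 P1: store L2 := 27 → I/M/I/I on L2; bus BusUpgr; mem=39
  op26 P1: load  L7 → I/S/S/I on L7; bus BusRd Flush; mem=87
  op27 P0: load  L5 → M/I/I/I on L5; bus (none); mem=80
  op28 P0: load  L2 → S/S/I/I on L2; bus BusRd Flush; mem=27
  op29 P0: load  L2 → S/S/I/I on L2; bus (none); mem=27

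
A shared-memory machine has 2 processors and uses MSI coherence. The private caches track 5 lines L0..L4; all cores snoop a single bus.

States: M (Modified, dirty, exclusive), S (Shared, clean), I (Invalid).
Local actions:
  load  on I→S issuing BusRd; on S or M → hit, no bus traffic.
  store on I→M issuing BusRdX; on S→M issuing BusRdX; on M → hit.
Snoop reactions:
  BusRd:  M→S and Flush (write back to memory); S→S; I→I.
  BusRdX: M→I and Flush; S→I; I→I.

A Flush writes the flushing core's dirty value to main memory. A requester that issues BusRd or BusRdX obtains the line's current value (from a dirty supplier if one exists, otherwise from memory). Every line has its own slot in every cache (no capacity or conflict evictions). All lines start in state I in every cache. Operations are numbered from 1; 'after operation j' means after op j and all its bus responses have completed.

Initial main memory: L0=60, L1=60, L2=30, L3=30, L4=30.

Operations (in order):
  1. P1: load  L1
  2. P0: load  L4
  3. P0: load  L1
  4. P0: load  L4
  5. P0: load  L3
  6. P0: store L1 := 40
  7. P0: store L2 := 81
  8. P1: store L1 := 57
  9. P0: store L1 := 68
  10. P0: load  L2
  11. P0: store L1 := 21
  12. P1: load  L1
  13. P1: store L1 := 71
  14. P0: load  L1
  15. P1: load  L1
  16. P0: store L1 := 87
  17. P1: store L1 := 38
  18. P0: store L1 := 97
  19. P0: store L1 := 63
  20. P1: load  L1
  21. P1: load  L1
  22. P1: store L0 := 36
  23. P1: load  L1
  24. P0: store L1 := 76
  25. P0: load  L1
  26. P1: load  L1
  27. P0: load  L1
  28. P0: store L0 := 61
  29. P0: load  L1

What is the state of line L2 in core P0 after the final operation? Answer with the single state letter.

step 1: P1: load  L1  ⟶  IS  (L1)  txn=BusRd  M[L1]=60
step 2: P0: load  L4  ⟶  SI  (L4)  txn=BusRd  M[L4]=30
step 3: P0: load  L1  ⟶  SS  (L1)  txn=BusRd  M[L1]=60
step 4: P0: load  L4  ⟶  SI  (L4)  txn=∅  M[L4]=30
step 5: P0: load  L3  ⟶  SI  (L3)  txn=BusRd  M[L3]=30
step 6: P0: store L1 := 40  ⟶  MI  (L1)  txn=BusRdX  M[L1]=60
step 7: P0: store L2 := 81  ⟶  MI  (L2)  txn=BusRdX  M[L2]=30
step 8: P1: store L1 := 57  ⟶  IM  (L1)  txn=BusRdX+Flush  M[L1]=40
step 9: P0: store L1 := 68  ⟶  MI  (L1)  txn=BusRdX+Flush  M[L1]=57
step 10: P0: load  L2  ⟶  MI  (L2)  txn=∅  M[L2]=30
step 11: P0: store L1 := 21  ⟶  MI  (L1)  txn=∅  M[L1]=57
step 12: P1: load  L1  ⟶  SS  (L1)  txn=BusRd+Flush  M[L1]=21
step 13: P1: store L1 := 71  ⟶  IM  (L1)  txn=BusRdX  M[L1]=21
step 14: P0: load  L1  ⟶  SS  (L1)  txn=BusRd+Flush  M[L1]=71
step 15: P1: load  L1  ⟶  SS  (L1)  txn=∅  M[L1]=71
step 16: P0: store L1 := 87  ⟶  MI  (L1)  txn=BusRdX  M[L1]=71
step 17: P1: store L1 := 38  ⟶  IM  (L1)  txn=BusRdX+Flush  M[L1]=87
step 18: P0: store L1 := 97  ⟶  MI  (L1)  txn=BusRdX+Flush  M[L1]=38
step 19: P0: store L1 := 63  ⟶  MI  (L1)  txn=∅  M[L1]=38
step 20: P1: load  L1  ⟶  SS  (L1)  txn=BusRd+Flush  M[L1]=63
step 21: P1: load  L1  ⟶  SS  (L1)  txn=∅  M[L1]=63
step 22: P1: store L0 := 36  ⟶  IM  (L0)  txn=BusRdX  M[L0]=60
step 23: P1: load  L1  ⟶  SS  (L1)  txn=∅  M[L1]=63
step 24: P0: store L1 := 76  ⟶  MI  (L1)  txn=BusRdX  M[L1]=63
step 25: P0: load  L1  ⟶  MI  (L1)  txn=∅  M[L1]=63
step 26: P1: load  L1  ⟶  SS  (L1)  txn=BusRd+Flush  M[L1]=76
step 27: P0: load  L1  ⟶  SS  (L1)  txn=∅  M[L1]=76
step 28: P0: store L0 := 61  ⟶  MI  (L0)  txn=BusRdX+Flush  M[L0]=36
step 29: P0: load  L1  ⟶  SS  (L1)  txn=∅  M[L1]=76

state = M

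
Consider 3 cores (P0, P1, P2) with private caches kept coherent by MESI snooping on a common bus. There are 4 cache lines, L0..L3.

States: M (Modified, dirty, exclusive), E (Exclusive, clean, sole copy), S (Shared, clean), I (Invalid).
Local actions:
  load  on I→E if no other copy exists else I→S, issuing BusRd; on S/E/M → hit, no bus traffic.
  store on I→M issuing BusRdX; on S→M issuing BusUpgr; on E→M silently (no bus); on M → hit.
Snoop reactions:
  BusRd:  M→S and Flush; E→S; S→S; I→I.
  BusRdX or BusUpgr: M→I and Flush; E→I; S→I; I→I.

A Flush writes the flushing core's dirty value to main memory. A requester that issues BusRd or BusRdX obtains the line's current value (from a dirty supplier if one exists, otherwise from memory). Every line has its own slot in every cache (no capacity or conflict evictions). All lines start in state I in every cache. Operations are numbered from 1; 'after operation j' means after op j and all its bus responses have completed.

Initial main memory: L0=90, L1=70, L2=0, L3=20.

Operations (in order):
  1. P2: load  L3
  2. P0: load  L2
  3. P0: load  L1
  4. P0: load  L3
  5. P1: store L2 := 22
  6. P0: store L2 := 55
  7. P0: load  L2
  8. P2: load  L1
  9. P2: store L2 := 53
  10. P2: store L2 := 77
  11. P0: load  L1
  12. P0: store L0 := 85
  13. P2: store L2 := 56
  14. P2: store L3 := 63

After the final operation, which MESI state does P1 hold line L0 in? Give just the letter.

state = I

  op1 P2: load  L3 → I/I/E on L3; bus BusRd; mem=20
  op2 P0: load  L2 → E/I/I on L2; bus BusRd; mem=0
  op3 P0: load  L1 → E/I/I on L1; bus BusRd; mem=70
  op4 P0: load  L3 → S/I/S on L3; bus BusRd; mem=20
  op5 P1: store L2 := 22 → I/M/I on L2; bus BusRdX; mem=0
  op6 P0: store L2 := 55 → M/I/I on L2; bus BusRdX Flush; mem=22
  op7 P0: load  L2 → M/I/I on L2; bus (none); mem=22
  op8 P2: load  L1 → S/I/S on L1; bus BusRd; mem=70
  op9 P2: store L2 := 53 → I/I/M on L2; bus BusRdX Flush; mem=55
  op10 P2: store L2 := 77 → I/I/M on L2; bus (none); mem=55
  op11 P0: load  L1 → S/I/S on L1; bus (none); mem=70
  op12 P0: store L0 := 85 → M/I/I on L0; bus BusRdX; mem=90
  op13 P2: store L2 := 56 → I/I/M on L2; bus (none); mem=55
  op14 P2: store L3 := 63 → I/I/M on L3; bus BusUpgr; mem=20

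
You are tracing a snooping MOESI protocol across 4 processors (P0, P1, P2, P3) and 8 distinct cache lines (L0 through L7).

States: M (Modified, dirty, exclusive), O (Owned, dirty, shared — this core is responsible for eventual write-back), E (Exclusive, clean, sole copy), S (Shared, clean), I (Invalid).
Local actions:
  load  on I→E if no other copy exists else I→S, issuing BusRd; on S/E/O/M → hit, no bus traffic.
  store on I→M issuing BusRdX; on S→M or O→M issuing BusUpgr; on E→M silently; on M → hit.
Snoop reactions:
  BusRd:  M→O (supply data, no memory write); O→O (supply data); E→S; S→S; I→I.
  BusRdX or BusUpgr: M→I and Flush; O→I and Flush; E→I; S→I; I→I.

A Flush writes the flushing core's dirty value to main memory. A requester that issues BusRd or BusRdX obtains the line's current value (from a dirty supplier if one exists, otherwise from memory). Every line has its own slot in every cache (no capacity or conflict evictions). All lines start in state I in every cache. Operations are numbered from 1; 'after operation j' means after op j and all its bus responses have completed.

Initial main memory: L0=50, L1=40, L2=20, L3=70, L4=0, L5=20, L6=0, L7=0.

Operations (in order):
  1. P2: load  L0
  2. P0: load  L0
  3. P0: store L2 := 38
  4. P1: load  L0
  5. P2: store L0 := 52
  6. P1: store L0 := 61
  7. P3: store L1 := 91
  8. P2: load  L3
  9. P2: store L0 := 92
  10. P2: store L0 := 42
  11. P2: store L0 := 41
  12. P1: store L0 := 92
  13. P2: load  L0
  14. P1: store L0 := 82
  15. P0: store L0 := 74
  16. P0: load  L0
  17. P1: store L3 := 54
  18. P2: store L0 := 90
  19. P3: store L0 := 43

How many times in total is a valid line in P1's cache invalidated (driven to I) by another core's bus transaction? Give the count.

step 1: P2: load  L0  ⟶  IIEI  (L0)  txn=BusRd  M[L0]=50
step 2: P0: load  L0  ⟶  SISI  (L0)  txn=BusRd  M[L0]=50
step 3: P0: store L2 := 38  ⟶  MIII  (L2)  txn=BusRdX  M[L2]=20
step 4: P1: load  L0  ⟶  SSSI  (L0)  txn=BusRd  M[L0]=50
step 5: P2: store L0 := 52  ⟶  IIMI  (L0)  txn=BusUpgr  M[L0]=50
step 6: P1: store L0 := 61  ⟶  IMII  (L0)  txn=BusRdX+Flush  M[L0]=52
step 7: P3: store L1 := 91  ⟶  IIIM  (L1)  txn=BusRdX  M[L1]=40
step 8: P2: load  L3  ⟶  IIEI  (L3)  txn=BusRd  M[L3]=70
step 9: P2: store L0 := 92  ⟶  IIMI  (L0)  txn=BusRdX+Flush  M[L0]=61
step 10: P2: store L0 := 42  ⟶  IIMI  (L0)  txn=∅  M[L0]=61
step 11: P2: store L0 := 41  ⟶  IIMI  (L0)  txn=∅  M[L0]=61
step 12: P1: store L0 := 92  ⟶  IMII  (L0)  txn=BusRdX+Flush  M[L0]=41
step 13: P2: load  L0  ⟶  IOSI  (L0)  txn=BusRd  M[L0]=41
step 14: P1: store L0 := 82  ⟶  IMII  (L0)  txn=BusUpgr  M[L0]=41
step 15: P0: store L0 := 74  ⟶  MIII  (L0)  txn=BusRdX+Flush  M[L0]=82
step 16: P0: load  L0  ⟶  MIII  (L0)  txn=∅  M[L0]=82
step 17: P1: store L3 := 54  ⟶  IMII  (L3)  txn=BusRdX  M[L3]=70
step 18: P2: store L0 := 90  ⟶  IIMI  (L0)  txn=BusRdX+Flush  M[L0]=74
step 19: P3: store L0 := 43  ⟶  IIIM  (L0)  txn=BusRdX+Flush  M[L0]=90

invalidations = 3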